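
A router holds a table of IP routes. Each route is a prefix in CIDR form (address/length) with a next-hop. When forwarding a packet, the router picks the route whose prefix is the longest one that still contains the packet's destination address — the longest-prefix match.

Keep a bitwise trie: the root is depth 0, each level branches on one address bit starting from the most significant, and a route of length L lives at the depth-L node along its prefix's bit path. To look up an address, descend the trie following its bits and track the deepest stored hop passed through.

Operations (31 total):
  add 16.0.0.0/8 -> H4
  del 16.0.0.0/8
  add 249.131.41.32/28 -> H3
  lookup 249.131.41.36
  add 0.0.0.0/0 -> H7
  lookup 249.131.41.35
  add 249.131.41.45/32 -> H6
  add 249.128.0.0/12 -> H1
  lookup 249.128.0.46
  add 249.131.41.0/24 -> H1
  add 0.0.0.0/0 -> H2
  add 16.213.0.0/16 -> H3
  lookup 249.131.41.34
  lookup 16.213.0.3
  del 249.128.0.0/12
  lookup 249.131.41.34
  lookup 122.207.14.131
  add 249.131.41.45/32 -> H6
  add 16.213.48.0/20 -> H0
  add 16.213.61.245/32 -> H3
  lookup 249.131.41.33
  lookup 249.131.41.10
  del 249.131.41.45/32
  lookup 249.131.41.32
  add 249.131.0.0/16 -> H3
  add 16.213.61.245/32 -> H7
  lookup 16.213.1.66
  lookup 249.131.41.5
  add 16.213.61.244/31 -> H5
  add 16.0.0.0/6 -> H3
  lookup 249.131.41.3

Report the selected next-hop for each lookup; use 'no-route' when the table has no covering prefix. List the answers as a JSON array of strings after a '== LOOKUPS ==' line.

Apply in order:
  add 16.0.0.0/8 -> H4 at depth 8
  del 16.0.0.0/8 (clear depth 8)
  add 249.131.41.32/28 -> H3 at depth 28
  ? 249.131.41.36  path d0:-→d1:-→d2:-→d3:-→d4:-→d5:-→d6:-→d7:-→d8:-→d9:-→d10:-→d11:-→d12:-→d13:-→d14:-→d15:-→d16:-→d17:-→d18:-→d19:-→d20:-→d21:-→d22:-→d23:-→d24:-→d25:-→d26:-→d27:-→d28:H3  best=H3
  add 0.0.0.0/0 -> H7 at depth 0
  ? 249.131.41.35  path d0:H7→d1:-→d2:-→d3:-→d4:-→d5:-→d6:-→d7:-→d8:-→d9:-→d10:-→d11:-→d12:-→d13:-→d14:-→d15:-→d16:-→d17:-→d18:-→d19:-→d20:-→d21:-→d22:-→d23:-→d24:-→d25:-→d26:-→d27:-→d28:H3  best=H3
  add 249.131.41.45/32 -> H6 at depth 32
  add 249.128.0.0/12 -> H1 at depth 12
  ? 249.128.0.46  path d0:H7→d1:-→d2:-→d3:-→d4:-→d5:-→d6:-→d7:-→d8:-→d9:-→d10:-→d11:-→d12:H1→d13:-→d14:-  best=H1
  add 249.131.41.0/24 -> H1 at depth 24
  add 0.0.0.0/0 -> H2 at depth 0
  add 16.213.0.0/16 -> H3 at depth 16
  ? 249.131.41.34  path d0:H2→d1:-→d2:-→d3:-→d4:-→d5:-→d6:-→d7:-→d8:-→d9:-→d10:-→d11:-→d12:H1→d13:-→d14:-→d15:-→d16:-→d17:-→d18:-→d19:-→d20:-→d21:-→d22:-→d23:-→d24:H1→d25:-→d26:-→d27:-→d28:H3  best=H3
  ? 16.213.0.3  path d0:H2→d1:-→d2:-→d3:-→d4:-→d5:-→d6:-→d7:-→d8:-→d9:-→d10:-→d11:-→d12:-→d13:-→d14:-→d15:-→d16:H3  best=H3
  del 249.128.0.0/12 (clear depth 12)
  ? 249.131.41.34  path d0:H2→d1:-→d2:-→d3:-→d4:-→d5:-→d6:-→d7:-→d8:-→d9:-→d10:-→d11:-→d12:-→d13:-→d14:-→d15:-→d16:-→d17:-→d18:-→d19:-→d20:-→d21:-→d22:-→d23:-→d24:H1→d25:-→d26:-→d27:-→d28:H3  best=H3
  ? 122.207.14.131  path d0:H2→d1:-  best=H2
  add 249.131.41.45/32 -> H6 at depth 32
  add 16.213.48.0/20 -> H0 at depth 20
  add 16.213.61.245/32 -> H3 at depth 32
  ? 249.131.41.33  path d0:H2→d1:-→d2:-→d3:-→d4:-→d5:-→d6:-→d7:-→d8:-→d9:-→d10:-→d11:-→d12:-→d13:-→d14:-→d15:-→d16:-→d17:-→d18:-→d19:-→d20:-→d21:-→d22:-→d23:-→d24:H1→d25:-→d26:-→d27:-→d28:H3  best=H3
  ? 249.131.41.10  path d0:H2→d1:-→d2:-→d3:-→d4:-→d5:-→d6:-→d7:-→d8:-→d9:-→d10:-→d11:-→d12:-→d13:-→d14:-→d15:-→d16:-→d17:-→d18:-→d19:-→d20:-→d21:-→d22:-→d23:-→d24:H1→d25:-→d26:-  best=H1
  del 249.131.41.45/32 (clear depth 32)
  ? 249.131.41.32  path d0:H2→d1:-→d2:-→d3:-→d4:-→d5:-→d6:-→d7:-→d8:-→d9:-→d10:-→d11:-→d12:-→d13:-→d14:-→d15:-→d16:-→d17:-→d18:-→d19:-→d20:-→d21:-→d22:-→d23:-→d24:H1→d25:-→d26:-→d27:-→d28:H3  best=H3
  add 249.131.0.0/16 -> H3 at depth 16
  add 16.213.61.245/32 -> H7 at depth 32
  ? 16.213.1.66  path d0:H2→d1:-→d2:-→d3:-→d4:-→d5:-→d6:-→d7:-→d8:-→d9:-→d10:-→d11:-→d12:-→d13:-→d14:-→d15:-→d16:H3→d17:-→d18:-  best=H3
  ? 249.131.41.5  path d0:H2→d1:-→d2:-→d3:-→d4:-→d5:-→d6:-→d7:-→d8:-→d9:-→d10:-→d11:-→d12:-→d13:-→d14:-→d15:-→d16:H3→d17:-→d18:-→d19:-→d20:-→d21:-→d22:-→d23:-→d24:H1→d25:-→d26:-  best=H1
  add 16.213.61.244/31 -> H5 at depth 31
  add 16.0.0.0/6 -> H3 at depth 6
  ? 249.131.41.3  path d0:H2→d1:-→d2:-→d3:-→d4:-→d5:-→d6:-→d7:-→d8:-→d9:-→d10:-→d11:-→d12:-→d13:-→d14:-→d15:-→d16:H3→d17:-→d18:-→d19:-→d20:-→d21:-→d22:-→d23:-→d24:H1→d25:-→d26:-  best=H1

== LOOKUPS ==
["H3","H3","H1","H3","H3","H3","H2","H3","H1","H3","H3","H1","H1"]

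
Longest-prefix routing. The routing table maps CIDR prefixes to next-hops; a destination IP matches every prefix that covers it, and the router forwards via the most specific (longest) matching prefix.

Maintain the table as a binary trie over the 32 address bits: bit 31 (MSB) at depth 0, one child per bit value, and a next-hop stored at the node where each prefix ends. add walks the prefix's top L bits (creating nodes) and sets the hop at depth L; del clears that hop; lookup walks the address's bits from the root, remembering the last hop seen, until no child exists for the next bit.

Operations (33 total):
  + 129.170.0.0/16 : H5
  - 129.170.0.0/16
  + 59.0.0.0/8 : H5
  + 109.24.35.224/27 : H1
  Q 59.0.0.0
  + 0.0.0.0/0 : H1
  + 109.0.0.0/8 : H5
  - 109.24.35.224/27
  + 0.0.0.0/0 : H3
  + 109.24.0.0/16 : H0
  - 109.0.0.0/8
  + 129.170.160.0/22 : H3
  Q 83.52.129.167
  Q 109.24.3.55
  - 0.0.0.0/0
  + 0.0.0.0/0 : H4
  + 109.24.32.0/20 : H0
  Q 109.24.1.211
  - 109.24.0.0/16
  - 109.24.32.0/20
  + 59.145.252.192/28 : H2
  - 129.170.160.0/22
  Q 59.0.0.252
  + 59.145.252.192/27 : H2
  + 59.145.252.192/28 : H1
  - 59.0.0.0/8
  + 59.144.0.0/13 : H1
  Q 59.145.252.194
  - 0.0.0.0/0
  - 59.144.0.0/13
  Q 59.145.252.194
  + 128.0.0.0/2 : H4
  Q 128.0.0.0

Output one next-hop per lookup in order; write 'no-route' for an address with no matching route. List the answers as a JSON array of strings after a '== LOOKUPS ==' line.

Apply in order:
  + 129.170.0.0/16 (H5) depth=16
  del 129.170.0.0/16 (clear depth 16)
  + 59.0.0.0/8 (H5) depth=8
  + 109.24.35.224/27 (H1) depth=27
  ? 59.0.0.0  path d0:-→d1:-→d2:-→d3:-→d4:-→d5:-→d6:-→d7:-→d8:H5  best=H5
  + 0.0.0.0/0 (H1) depth=0
  + 109.0.0.0/8 (H5) depth=8
  del 109.24.35.224/27 (clear depth 27)
  + 0.0.0.0/0 (H3) depth=0
  + 109.24.0.0/16 (H0) depth=16
  del 109.0.0.0/8 (clear depth 8)
  + 129.170.160.0/22 (H3) depth=22
  ? 83.52.129.167  path d0:H3→d1:-→d2:-  best=H3
  ? 109.24.3.55  path d0:H3→d1:-→d2:-→d3:-→d4:-→d5:-→d6:-→d7:-→d8:-→d9:-→d10:-→d11:-→d12:-→d13:-→d14:-→d15:-→d16:H0→d17:-→d18:-  best=H0
  del 0.0.0.0/0 (clear depth 0)
  + 0.0.0.0/0 (H4) depth=0
  + 109.24.32.0/20 (H0) depth=20
  ? 109.24.1.211  path d0:H4→d1:-→d2:-→d3:-→d4:-→d5:-→d6:-→d7:-→d8:-→d9:-→d10:-→d11:-→d12:-→d13:-→d14:-→d15:-→d16:H0→d17:-→d18:-  best=H0
  del 109.24.0.0/16 (clear depth 16)
  del 109.24.32.0/20 (clear depth 20)
  + 59.145.252.192/28 (H2) depth=28
  del 129.170.160.0/22 (clear depth 22)
  ? 59.0.0.252  path d0:H4→d1:-→d2:-→d3:-→d4:-→d5:-→d6:-→d7:-→d8:H5  best=H5
  + 59.145.252.192/27 (H2) depth=27
  + 59.145.252.192/28 (H1) depth=28
  del 59.0.0.0/8 (clear depth 8)
  + 59.144.0.0/13 (H1) depth=13
  ? 59.145.252.194  path d0:H4→d1:-→d2:-→d3:-→d4:-→d5:-→d6:-→d7:-→d8:-→d9:-→d10:-→d11:-→d12:-→d13:H1→d14:-→d15:-→d16:-→d17:-→d18:-→d19:-→d20:-→d21:-→d22:-→d23:-→d24:-→d25:-→d26:-→d27:H2→d28:H1  best=H1
  del 0.0.0.0/0 (clear depth 0)
  del 59.144.0.0/13 (clear depth 13)
  ? 59.145.252.194  path d0:-→d1:-→d2:-→d3:-→d4:-→d5:-→d6:-→d7:-→d8:-→d9:-→d10:-→d11:-→d12:-→d13:-→d14:-→d15:-→d16:-→d17:-→d18:-→d19:-→d20:-→d21:-→d22:-→d23:-→d24:-→d25:-→d26:-→d27:H2→d28:H1  best=H1
  + 128.0.0.0/2 (H4) depth=2
  ? 128.0.0.0  path d0:-→d1:-→d2:H4→d3:-→d4:-→d5:-→d6:-→d7:-  best=H4

== LOOKUPS ==
["H5","H3","H0","H0","H5","H1","H1","H4"]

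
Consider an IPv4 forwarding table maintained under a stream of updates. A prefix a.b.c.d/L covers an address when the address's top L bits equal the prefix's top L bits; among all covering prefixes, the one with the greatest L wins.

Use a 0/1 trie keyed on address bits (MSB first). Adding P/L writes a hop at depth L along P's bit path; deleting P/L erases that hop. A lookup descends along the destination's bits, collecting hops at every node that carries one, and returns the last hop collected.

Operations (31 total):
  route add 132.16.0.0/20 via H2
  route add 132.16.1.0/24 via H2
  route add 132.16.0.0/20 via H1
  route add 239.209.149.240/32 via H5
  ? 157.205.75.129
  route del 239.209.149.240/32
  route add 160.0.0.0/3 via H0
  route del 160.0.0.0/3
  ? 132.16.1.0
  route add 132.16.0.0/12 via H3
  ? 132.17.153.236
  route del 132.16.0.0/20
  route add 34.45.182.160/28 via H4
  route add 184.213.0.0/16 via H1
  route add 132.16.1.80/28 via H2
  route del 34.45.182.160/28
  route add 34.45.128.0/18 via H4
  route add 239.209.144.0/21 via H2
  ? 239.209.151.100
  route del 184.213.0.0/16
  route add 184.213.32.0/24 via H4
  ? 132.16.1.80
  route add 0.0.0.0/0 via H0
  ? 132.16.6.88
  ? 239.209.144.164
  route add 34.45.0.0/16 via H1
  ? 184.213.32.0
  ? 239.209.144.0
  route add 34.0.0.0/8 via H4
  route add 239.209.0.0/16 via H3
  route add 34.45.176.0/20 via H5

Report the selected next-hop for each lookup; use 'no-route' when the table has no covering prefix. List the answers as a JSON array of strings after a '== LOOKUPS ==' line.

Trace:
  + 132.16.0.0/20 (H2) depth=20
  + 132.16.1.0/24 (H2) depth=24
  + 132.16.0.0/20 (H1) depth=20
  + 239.209.149.240/32 (H5) depth=32
  ? 157.205.75.129  path d0:-→d1:-→d2:-→d3:-  best=no-route
  - 239.209.149.240/32 clear@32
  + 160.0.0.0/3 (H0) depth=3
  - 160.0.0.0/3 clear@3
  ? 132.16.1.0  path d0:-→d1:-→d2:-→d3:-→d4:-→d5:-→d6:-→d7:-→d8:-→d9:-→d10:-→d11:-→d12:-→d13:-→d14:-→d15:-→d16:-→d17:-→d18:-→d19:-→d20:H1→d21:-→d22:-→d23:-→d24:H2  best=H2
  + 132.16.0.0/12 (H3) depth=12
  ? 132.17.153.236  path d0:-→d1:-→d2:-→d3:-→d4:-→d5:-→d6:-→d7:-→d8:-→d9:-→d10:-→d11:-→d12:H3→d13:-→d14:-→d15:-  best=H3
  - 132.16.0.0/20 clear@20
  + 34.45.182.160/28 (H4) depth=28
  + 184.213.0.0/16 (H1) depth=16
  + 132.16.1.80/28 (H2) depth=28
  - 34.45.182.160/28 clear@28
  + 34.45.128.0/18 (H4) depth=18
  + 239.209.144.0/21 (H2) depth=21
  ? 239.209.151.100  path d0:-→d1:-→d2:-→d3:-→d4:-→d5:-→d6:-→d7:-→d8:-→d9:-→d10:-→d11:-→d12:-→d13:-→d14:-→d15:-→d16:-→d17:-→d18:-→d19:-→d20:-→d21:H2→d22:-  best=H2
  - 184.213.0.0/16 clear@16
  + 184.213.32.0/24 (H4) depth=24
  ? 132.16.1.80  path d0:-→d1:-→d2:-→d3:-→d4:-→d5:-→d6:-→d7:-→d8:-→d9:-→d10:-→d11:-→d12:H3→d13:-→d14:-→d15:-→d16:-→d17:-→d18:-→d19:-→d20:-→d21:-→d22:-→d23:-→d24:H2→d25:-→d26:-→d27:-→d28:H2  best=H2
  + 0.0.0.0/0 (H0) depth=0
  ? 132.16.6.88  path d0:H0→d1:-→d2:-→d3:-→d4:-→d5:-→d6:-→d7:-→d8:-→d9:-→d10:-→d11:-→d12:H3→d13:-→d14:-→d15:-→d16:-→d17:-→d18:-→d19:-→d20:-→d21:-  best=H3
  ? 239.209.144.164  path d0:H0→d1:-→d2:-→d3:-→d4:-→d5:-→d6:-→d7:-→d8:-→d9:-→d10:-→d11:-→d12:-→d13:-→d14:-→d15:-→d16:-→d17:-→d18:-→d19:-→d20:-→d21:H2  best=H2
  + 34.45.0.0/16 (H1) depth=16
  ? 184.213.32.0  path d0:H0→d1:-→d2:-→d3:-→d4:-→d5:-→d6:-→d7:-→d8:-→d9:-→d10:-→d11:-→d12:-→d13:-→d14:-→d15:-→d16:-→d17:-→d18:-→d19:-→d20:-→d21:-→d22:-→d23:-→d24:H4  best=H4
  ? 239.209.144.0  path d0:H0→d1:-→d2:-→d3:-→d4:-→d5:-→d6:-→d7:-→d8:-→d9:-→d10:-→d11:-→d12:-→d13:-→d14:-→d15:-→d16:-→d17:-→d18:-→d19:-→d20:-→d21:H2  best=H2
  + 34.0.0.0/8 (H4) depth=8
  + 239.209.0.0/16 (H3) depth=16
  + 34.45.176.0/20 (H5) depth=20

== LOOKUPS ==
["no-route","H2","H3","H2","H2","H3","H2","H4","H2"]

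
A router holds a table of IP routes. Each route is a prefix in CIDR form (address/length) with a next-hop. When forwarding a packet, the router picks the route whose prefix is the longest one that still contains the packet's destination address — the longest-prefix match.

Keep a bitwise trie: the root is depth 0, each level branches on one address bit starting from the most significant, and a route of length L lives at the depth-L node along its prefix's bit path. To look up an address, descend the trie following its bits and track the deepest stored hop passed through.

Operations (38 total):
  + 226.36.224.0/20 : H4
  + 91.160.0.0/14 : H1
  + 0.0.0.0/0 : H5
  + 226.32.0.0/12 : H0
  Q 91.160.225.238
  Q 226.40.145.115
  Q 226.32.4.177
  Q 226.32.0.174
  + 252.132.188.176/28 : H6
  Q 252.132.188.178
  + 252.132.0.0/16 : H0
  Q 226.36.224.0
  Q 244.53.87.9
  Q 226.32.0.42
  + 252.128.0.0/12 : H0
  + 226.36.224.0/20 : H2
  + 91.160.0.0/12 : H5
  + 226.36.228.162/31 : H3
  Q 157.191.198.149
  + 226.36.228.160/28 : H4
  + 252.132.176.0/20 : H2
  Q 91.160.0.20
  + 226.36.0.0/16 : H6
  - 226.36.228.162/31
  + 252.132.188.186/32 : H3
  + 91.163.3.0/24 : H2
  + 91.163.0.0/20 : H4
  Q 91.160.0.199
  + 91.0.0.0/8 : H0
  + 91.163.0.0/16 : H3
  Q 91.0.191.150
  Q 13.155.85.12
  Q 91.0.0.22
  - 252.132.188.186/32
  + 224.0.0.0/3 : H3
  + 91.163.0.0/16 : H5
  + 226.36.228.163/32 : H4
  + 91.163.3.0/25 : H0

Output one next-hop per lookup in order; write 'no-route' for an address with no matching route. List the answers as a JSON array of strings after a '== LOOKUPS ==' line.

Trace:
  + 226.36.224.0/20 (H4) depth=20
  + 91.160.0.0/14 (H1) depth=14
  + 0.0.0.0/0 (H5) depth=0
  + 226.32.0.0/12 (H0) depth=12
  lookup 91.160.225.238: bits 01011011101000 walk d0:H5→d1:-→d2:-→d3:-→d4:-→d5:-→d6:-→d7:-→d8:-→d9:-→d10:-→d11:-→d12:-→d13:-→d14:H1 -> H1
  lookup 226.40.145.115: bits 111000100010 walk d0:H5→d1:-→d2:-→d3:-→d4:-→d5:-→d6:-→d7:-→d8:-→d9:-→d10:-→d11:-→d12:H0 -> H0
  lookup 226.32.4.177: bits 1110001000100 walk d0:H5→d1:-→d2:-→d3:-→d4:-→d5:-→d6:-→d7:-→d8:-→d9:-→d10:-→d11:-→d12:H0→d13:- -> H0
  lookup 226.32.0.174: bits 1110001000100 walk d0:H5→d1:-→d2:-→d3:-→d4:-→d5:-→d6:-→d7:-→d8:-→d9:-→d10:-→d11:-→d12:H0→d13:- -> H0
  + 252.132.188.176/28 (H6) depth=28
  lookup 252.132.188.178: bits 1111110010000100101111001011 walk d0:H5→d1:-→d2:-→d3:-→d4:-→d5:-→d6:-→d7:-→d8:-→d9:-→d10:-→d11:-→d12:-→d13:-→d14:-→d15:-→d16:-→d17:-→d18:-→d19:-→d20:-→d21:-→d22:-→d23:-→d24:-→d25:-→d26:-→d27:-→d28:H6 -> H6
  + 252.132.0.0/16 (H0) depth=16
  lookup 226.36.224.0: bits 11100010001001001110 walk d0:H5→d1:-→d2:-→d3:-→d4:-→d5:-→d6:-→d7:-→d8:-→d9:-→d10:-→d11:-→d12:H0→d13:-→d14:-→d15:-→d16:-→d17:-→d18:-→d19:-→d20:H4 -> H4
  lookup 244.53.87.9: bits 1111 walk d0:H5→d1:-→d2:-→d3:-→d4:- -> H5
  lookup 226.32.0.42: bits 1110001000100 walk d0:H5→d1:-→d2:-→d3:-→d4:-→d5:-→d6:-→d7:-→d8:-→d9:-→d10:-→d11:-→d12:H0→d13:- -> H0
  + 252.128.0.0/12 (H0) depth=12
  + 226.36.224.0/20 (H2) depth=20
  + 91.160.0.0/12 (H5) depth=12
  + 226.36.228.162/31 (H3) depth=31
  lookup 157.191.198.149: bits 1 walk d0:H5→d1:- -> H5
  + 226.36.228.160/28 (H4) depth=28
  + 252.132.176.0/20 (H2) depth=20
  lookup 91.160.0.20: bits 01011011101000 walk d0:H5→d1:-→d2:-→d3:-→d4:-→d5:-→d6:-→d7:-→d8:-→d9:-→d10:-→d11:-→d12:H5→d13:-→d14:H1 -> H1
  + 226.36.0.0/16 (H6) depth=16
  del 226.36.228.162/31 (clear depth 31)
  + 252.132.188.186/32 (H3) depth=32
  + 91.163.3.0/24 (H2) depth=24
  + 91.163.0.0/20 (H4) depth=20
  lookup 91.160.0.199: bits 01011011101000 walk d0:H5→d1:-→d2:-→d3:-→d4:-→d5:-→d6:-→d7:-→d8:-→d9:-→d10:-→d11:-→d12:H5→d13:-→d14:H1 -> H1
  + 91.0.0.0/8 (H0) depth=8
  + 91.163.0.0/16 (H3) depth=16
  lookup 91.0.191.150: bits 01011011 walk d0:H5→d1:-→d2:-→d3:-→d4:-→d5:-→d6:-→d7:-→d8:H0 -> H0
  lookup 13.155.85.12: bits 0 walk d0:H5→d1:- -> H5
  lookup 91.0.0.22: bits 01011011 walk d0:H5→d1:-→d2:-→d3:-→d4:-→d5:-→d6:-→d7:-→d8:H0 -> H0
  del 252.132.188.186/32 (clear depth 32)
  + 224.0.0.0/3 (H3) depth=3
  + 91.163.0.0/16 (H5) depth=16
  + 226.36.228.163/32 (H4) depth=32
  + 91.163.3.0/25 (H0) depth=25

== LOOKUPS ==
["H1","H0","H0","H0","H6","H4","H5","H0","H5","H1","H1","H0","H5","H0"]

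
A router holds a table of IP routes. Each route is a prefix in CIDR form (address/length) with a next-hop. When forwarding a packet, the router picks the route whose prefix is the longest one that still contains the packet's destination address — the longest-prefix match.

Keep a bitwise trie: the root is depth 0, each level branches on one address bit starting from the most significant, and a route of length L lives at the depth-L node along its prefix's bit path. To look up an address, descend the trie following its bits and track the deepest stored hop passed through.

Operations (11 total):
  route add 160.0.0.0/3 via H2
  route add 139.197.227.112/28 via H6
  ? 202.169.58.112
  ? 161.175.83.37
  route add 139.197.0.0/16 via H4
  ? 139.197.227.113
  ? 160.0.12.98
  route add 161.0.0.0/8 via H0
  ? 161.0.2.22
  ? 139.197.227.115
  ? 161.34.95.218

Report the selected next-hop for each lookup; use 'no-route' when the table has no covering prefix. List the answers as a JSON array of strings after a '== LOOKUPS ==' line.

Trace:
  add 160.0.0.0/3 -> H2 at depth 3
  add 139.197.227.112/28 -> H6 at depth 28
  lookup 202.169.58.112: bits 1 walk d0:-→d1:- -> no-route
  lookup 161.175.83.37: bits 101 walk d0:-→d1:-→d2:-→d3:H2 -> H2
  add 139.197.0.0/16 -> H4 at depth 16
  lookup 139.197.227.113: bits 1000101111000101111000110111 walk d0:-→d1:-→d2:-→d3:-→d4:-→d5:-→d6:-→d7:-→d8:-→d9:-→d10:-→d11:-→d12:-→d13:-→d14:-→d15:-→d16:H4→d17:-→d18:-→d19:-→d20:-→d21:-→d22:-→d23:-→d24:-→d25:-→d26:-→d27:-→d28:H6 -> H6
  lookup 160.0.12.98: bits 101 walk d0:-→d1:-→d2:-→d3:H2 -> H2
  add 161.0.0.0/8 -> H0 at depth 8
  lookup 161.0.2.22: bits 10100001 walk d0:-→d1:-→d2:-→d3:H2→d4:-→d5:-→d6:-→d7:-→d8:H0 -> H0
  lookup 139.197.227.115: bits 1000101111000101111000110111 walk d0:-→d1:-→d2:-→d3:-→d4:-→d5:-→d6:-→d7:-→d8:-→d9:-→d10:-→d11:-→d12:-→d13:-→d14:-→d15:-→d16:H4→d17:-→d18:-→d19:-→d20:-→d21:-→d22:-→d23:-→d24:-→d25:-→d26:-→d27:-→d28:H6 -> H6
  lookup 161.34.95.218: bits 10100001 walk d0:-→d1:-→d2:-→d3:H2→d4:-→d5:-→d6:-→d7:-→d8:H0 -> H0

== LOOKUPS ==
["no-route","H2","H6","H2","H0","H6","H0"]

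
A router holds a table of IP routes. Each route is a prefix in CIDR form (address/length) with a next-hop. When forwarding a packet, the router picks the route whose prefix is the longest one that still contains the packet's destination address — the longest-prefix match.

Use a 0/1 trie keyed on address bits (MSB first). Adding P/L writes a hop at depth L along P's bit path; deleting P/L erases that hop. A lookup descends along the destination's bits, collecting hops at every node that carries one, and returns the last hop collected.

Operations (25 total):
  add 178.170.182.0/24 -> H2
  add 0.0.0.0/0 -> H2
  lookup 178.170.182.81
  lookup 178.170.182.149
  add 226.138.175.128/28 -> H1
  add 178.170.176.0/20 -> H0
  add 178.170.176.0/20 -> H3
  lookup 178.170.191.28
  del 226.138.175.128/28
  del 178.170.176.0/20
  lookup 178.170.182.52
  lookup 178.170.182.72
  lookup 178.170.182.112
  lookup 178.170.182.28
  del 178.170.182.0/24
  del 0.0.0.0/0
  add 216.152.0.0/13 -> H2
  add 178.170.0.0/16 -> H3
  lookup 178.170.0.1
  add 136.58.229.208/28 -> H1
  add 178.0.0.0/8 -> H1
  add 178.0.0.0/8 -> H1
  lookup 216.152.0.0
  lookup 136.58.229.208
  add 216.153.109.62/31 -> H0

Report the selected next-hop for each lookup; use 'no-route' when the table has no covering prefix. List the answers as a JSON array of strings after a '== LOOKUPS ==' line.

Apply in order:
  + 178.170.182.0/24 (H2) depth=24
  + 0.0.0.0/0 (H2) depth=0
  ? 178.170.182.81  path d0:H2→d1:-→d2:-→d3:-→d4:-→d5:-→d6:-→d7:-→d8:-→d9:-→d10:-→d11:-→d12:-→d13:-→d14:-→d15:-→d16:-→d17:-→d18:-→d19:-→d20:-→d21:-→d22:-→d23:-→d24:H2  best=H2
  ? 178.170.182.149  path d0:H2→d1:-→d2:-→d3:-→d4:-→d5:-→d6:-→d7:-→d8:-→d9:-→d10:-→d11:-→d12:-→d13:-→d14:-→d15:-→d16:-→d17:-→d18:-→d19:-→d20:-→d21:-→d22:-→d23:-→d24:H2  best=H2
  + 226.138.175.128/28 (H1) depth=28
  + 178.170.176.0/20 (H0) depth=20
  + 178.170.176.0/20 (H3) depth=20
  ? 178.170.191.28  path d0:H2→d1:-→d2:-→d3:-→d4:-→d5:-→d6:-→d7:-→d8:-→d9:-→d10:-→d11:-→d12:-→d13:-→d14:-→d15:-→d16:-→d17:-→d18:-→d19:-→d20:H3  best=H3
  del 226.138.175.128/28 (clear depth 28)
  del 178.170.176.0/20 (clear depth 20)
  ? 178.170.182.52  path d0:H2→d1:-→d2:-→d3:-→d4:-→d5:-→d6:-→d7:-→d8:-→d9:-→d10:-→d11:-→d12:-→d13:-→d14:-→d15:-→d16:-→d17:-→d18:-→d19:-→d20:-→d21:-→d22:-→d23:-→d24:H2  best=H2
  ? 178.170.182.72  path d0:H2→d1:-→d2:-→d3:-→d4:-→d5:-→d6:-→d7:-→d8:-→d9:-→d10:-→d11:-→d12:-→d13:-→d14:-→d15:-→d16:-→d17:-→d18:-→d19:-→d20:-→d21:-→d22:-→d23:-→d24:H2  best=H2
  ? 178.170.182.112  path d0:H2→d1:-→d2:-→d3:-→d4:-→d5:-→d6:-→d7:-→d8:-→d9:-→d10:-→d11:-→d12:-→d13:-→d14:-→d15:-→d16:-→d17:-→d18:-→d19:-→d20:-→d21:-→d22:-→d23:-→d24:H2  best=H2
  ? 178.170.182.28  path d0:H2→d1:-→d2:-→d3:-→d4:-→d5:-→d6:-→d7:-→d8:-→d9:-→d10:-→d11:-→d12:-→d13:-→d14:-→d15:-→d16:-→d17:-→d18:-→d19:-→d20:-→d21:-→d22:-→d23:-→d24:H2  best=H2
  del 178.170.182.0/24 (clear depth 24)
  del 0.0.0.0/0 (clear depth 0)
  + 216.152.0.0/13 (H2) depth=13
  + 178.170.0.0/16 (H3) depth=16
  ? 178.170.0.1  path d0:-→d1:-→d2:-→d3:-→d4:-→d5:-→d6:-→d7:-→d8:-→d9:-→d10:-→d11:-→d12:-→d13:-→d14:-→d15:-→d16:H3  best=H3
  + 136.58.229.208/28 (H1) depth=28
  + 178.0.0.0/8 (H1) depth=8
  + 178.0.0.0/8 (H1) depth=8
  ? 216.152.0.0  path d0:-→d1:-→d2:-→d3:-→d4:-→d5:-→d6:-→d7:-→d8:-→d9:-→d10:-→d11:-→d12:-→d13:H2  best=H2
  ? 136.58.229.208  path d0:-→d1:-→d2:-→d3:-→d4:-→d5:-→d6:-→d7:-→d8:-→d9:-→d10:-→d11:-→d12:-→d13:-→d14:-→d15:-→d16:-→d17:-→d18:-→d19:-→d20:-→d21:-→d22:-→d23:-→d24:-→d25:-→d26:-→d27:-→d28:H1  best=H1
  + 216.153.109.62/31 (H0) depth=31

== LOOKUPS ==
["H2","H2","H3","H2","H2","H2","H2","H3","H2","H1"]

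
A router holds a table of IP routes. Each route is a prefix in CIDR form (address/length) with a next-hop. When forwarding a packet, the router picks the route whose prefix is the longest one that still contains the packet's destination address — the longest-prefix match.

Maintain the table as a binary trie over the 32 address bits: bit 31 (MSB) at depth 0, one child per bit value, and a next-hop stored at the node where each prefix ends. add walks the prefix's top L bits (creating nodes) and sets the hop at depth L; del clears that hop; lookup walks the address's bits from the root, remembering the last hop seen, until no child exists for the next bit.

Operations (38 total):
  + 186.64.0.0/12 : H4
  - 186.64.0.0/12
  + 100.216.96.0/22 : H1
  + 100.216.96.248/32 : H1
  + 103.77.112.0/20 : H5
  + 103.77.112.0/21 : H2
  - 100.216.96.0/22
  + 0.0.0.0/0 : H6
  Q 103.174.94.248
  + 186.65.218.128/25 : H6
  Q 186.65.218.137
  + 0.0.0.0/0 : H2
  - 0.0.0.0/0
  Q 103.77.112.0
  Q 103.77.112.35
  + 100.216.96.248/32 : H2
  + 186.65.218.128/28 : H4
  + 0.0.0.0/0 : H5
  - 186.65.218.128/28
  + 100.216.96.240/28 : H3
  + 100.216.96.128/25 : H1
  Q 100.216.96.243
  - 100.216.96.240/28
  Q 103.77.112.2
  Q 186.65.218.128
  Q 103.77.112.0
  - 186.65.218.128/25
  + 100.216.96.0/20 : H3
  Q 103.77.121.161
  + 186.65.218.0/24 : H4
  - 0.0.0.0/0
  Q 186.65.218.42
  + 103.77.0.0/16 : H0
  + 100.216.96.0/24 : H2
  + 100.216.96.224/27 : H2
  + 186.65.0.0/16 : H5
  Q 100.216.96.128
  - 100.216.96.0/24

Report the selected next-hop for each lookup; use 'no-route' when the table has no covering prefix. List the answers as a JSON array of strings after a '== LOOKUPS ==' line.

Process each operation:
  add 186.64.0.0/12 -> H4 at depth 12
  del 186.64.0.0/12 (clear depth 12)
  add 100.216.96.0/22 -> H1 at depth 22
  add 100.216.96.248/32 -> H1 at depth 32
  add 103.77.112.0/20 -> H5 at depth 20
  add 103.77.112.0/21 -> H2 at depth 21
  del 100.216.96.0/22 (clear depth 22)
  add 0.0.0.0/0 -> H6 at depth 0
  Q 103.174.94.248: descend 01100111 ; hops seen [H6] ; pick H6
  add 186.65.218.128/25 -> H6 at depth 25
  Q 186.65.218.137: descend 1011101001000001110110101 ; hops seen [H6,H6] ; pick H6
  add 0.0.0.0/0 -> H2 at depth 0
  del 0.0.0.0/0 (clear depth 0)
  Q 103.77.112.0: descend 011001110100110101110 ; hops seen [H5,H2] ; pick H2
  Q 103.77.112.35: descend 011001110100110101110 ; hops seen [H5,H2] ; pick H2
  add 100.216.96.248/32 -> H2 at depth 32
  add 186.65.218.128/28 -> H4 at depth 28
  add 0.0.0.0/0 -> H5 at depth 0
  del 186.65.218.128/28 (clear depth 28)
  add 100.216.96.240/28 -> H3 at depth 28
  add 100.216.96.128/25 -> H1 at depth 25
  Q 100.216.96.243: descend 0110010011011000011000001111 ; hops seen [H5,H1,H3] ; pick H3
  del 100.216.96.240/28 (clear depth 28)
  Q 103.77.112.2: descend 011001110100110101110 ; hops seen [H5,H5,H2] ; pick H2
  Q 186.65.218.128: descend 1011101001000001110110101000 ; hops seen [H5,H6] ; pick H6
  Q 103.77.112.0: descend 011001110100110101110 ; hops seen [H5,H5,H2] ; pick H2
  del 186.65.218.128/25 (clear depth 25)
  add 100.216.96.0/20 -> H3 at depth 20
  Q 103.77.121.161: descend 01100111010011010111 ; hops seen [H5,H5] ; pick H5
  add 186.65.218.0/24 -> H4 at depth 24
  del 0.0.0.0/0 (clear depth 0)
  Q 186.65.218.42: descend 101110100100000111011010 ; hops seen [H4] ; pick H4
  add 103.77.0.0/16 -> H0 at depth 16
  add 100.216.96.0/24 -> H2 at depth 24
  add 100.216.96.224/27 -> H2 at depth 27
  add 186.65.0.0/16 -> H5 at depth 16
  Q 100.216.96.128: descend 0110010011011000011000001 ; hops seen [H3,H2,H1] ; pick H1
  del 100.216.96.0/24 (clear depth 24)

== LOOKUPS ==
["H6","H6","H2","H2","H3","H2","H6","H2","H5","H4","H1"]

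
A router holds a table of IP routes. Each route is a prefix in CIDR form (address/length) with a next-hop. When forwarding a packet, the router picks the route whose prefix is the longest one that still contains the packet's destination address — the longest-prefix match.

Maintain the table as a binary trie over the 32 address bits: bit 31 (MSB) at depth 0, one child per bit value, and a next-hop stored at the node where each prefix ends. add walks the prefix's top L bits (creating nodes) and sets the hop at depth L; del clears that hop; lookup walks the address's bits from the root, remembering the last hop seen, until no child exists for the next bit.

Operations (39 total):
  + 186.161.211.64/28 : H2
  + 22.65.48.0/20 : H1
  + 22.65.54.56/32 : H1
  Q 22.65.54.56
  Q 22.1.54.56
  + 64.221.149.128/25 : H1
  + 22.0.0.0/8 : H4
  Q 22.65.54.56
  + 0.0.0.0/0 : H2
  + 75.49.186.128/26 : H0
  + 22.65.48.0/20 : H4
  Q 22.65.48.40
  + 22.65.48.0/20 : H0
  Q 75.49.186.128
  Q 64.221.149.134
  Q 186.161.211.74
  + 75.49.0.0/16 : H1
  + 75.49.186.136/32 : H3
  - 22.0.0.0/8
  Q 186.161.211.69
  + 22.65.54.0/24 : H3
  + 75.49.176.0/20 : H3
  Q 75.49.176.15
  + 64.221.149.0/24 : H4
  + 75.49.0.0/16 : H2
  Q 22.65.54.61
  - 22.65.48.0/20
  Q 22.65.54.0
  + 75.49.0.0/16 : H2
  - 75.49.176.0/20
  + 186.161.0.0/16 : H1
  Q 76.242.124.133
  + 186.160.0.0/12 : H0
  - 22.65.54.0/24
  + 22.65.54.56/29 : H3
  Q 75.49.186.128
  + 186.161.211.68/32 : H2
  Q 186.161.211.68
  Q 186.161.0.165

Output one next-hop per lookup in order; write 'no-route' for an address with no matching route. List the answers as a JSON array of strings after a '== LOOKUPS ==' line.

Trace:
  + 186.161.211.64/28 (H2) depth=28
  + 22.65.48.0/20 (H1) depth=20
  + 22.65.54.56/32 (H1) depth=32
  Q 22.65.54.56: descend 00010110010000010011011000111000 ; hops seen [H1,H1] ; pick H1
  Q 22.1.54.56: descend 000101100 ; hops seen [∅] ; pick no-route
  + 64.221.149.128/25 (H1) depth=25
  + 22.0.0.0/8 (H4) depth=8
  Q 22.65.54.56: descend 00010110010000010011011000111000 ; hops seen [H4,H1,H1] ; pick H1
  + 0.0.0.0/0 (H2) depth=0
  + 75.49.186.128/26 (H0) depth=26
  + 22.65.48.0/20 (H4) depth=20
  Q 22.65.48.40: descend 000101100100000100110 ; hops seen [H2,H4,H4] ; pick H4
  + 22.65.48.0/20 (H0) depth=20
  Q 75.49.186.128: descend 01001011001100011011101010 ; hops seen [H2,H0] ; pick H0
  Q 64.221.149.134: descend 0100000011011101100101011 ; hops seen [H2,H1] ; pick H1
  Q 186.161.211.74: descend 1011101010100001110100110100 ; hops seen [H2,H2] ; pick H2
  + 75.49.0.0/16 (H1) depth=16
  + 75.49.186.136/32 (H3) depth=32
  - 22.0.0.0/8 clear@8
  Q 186.161.211.69: descend 1011101010100001110100110100 ; hops seen [H2,H2] ; pick H2
  + 22.65.54.0/24 (H3) depth=24
  + 75.49.176.0/20 (H3) depth=20
  Q 75.49.176.15: descend 01001011001100011011 ; hops seen [H2,H1,H3] ; pick H3
  + 64.221.149.0/24 (H4) depth=24
  + 75.49.0.0/16 (H2) depth=16
  Q 22.65.54.61: descend 00010110010000010011011000111 ; hops seen [H2,H0,H3] ; pick H3
  - 22.65.48.0/20 clear@20
  Q 22.65.54.0: descend 00010110010000010011011000 ; hops seen [H2,H3] ; pick H3
  + 75.49.0.0/16 (H2) depth=16
  - 75.49.176.0/20 clear@20
  + 186.161.0.0/16 (H1) depth=16
  Q 76.242.124.133: descend 01001 ; hops seen [H2] ; pick H2
  + 186.160.0.0/12 (H0) depth=12
  - 22.65.54.0/24 clear@24
  + 22.65.54.56/29 (H3) depth=29
  Q 75.49.186.128: descend 0100101100110001101110101000 ; hops seen [H2,H2,H0] ; pick H0
  + 186.161.211.68/32 (H2) depth=32
  Q 186.161.211.68: descend 10111010101000011101001101000100 ; hops seen [H2,H0,H1,H2,H2] ; pick H2
  Q 186.161.0.165: descend 1011101010100001 ; hops seen [H2,H0,H1] ; pick H1

== LOOKUPS ==
["H1","no-route","H1","H4","H0","H1","H2","H2","H3","H3","H3","H2","H0","H2","H1"]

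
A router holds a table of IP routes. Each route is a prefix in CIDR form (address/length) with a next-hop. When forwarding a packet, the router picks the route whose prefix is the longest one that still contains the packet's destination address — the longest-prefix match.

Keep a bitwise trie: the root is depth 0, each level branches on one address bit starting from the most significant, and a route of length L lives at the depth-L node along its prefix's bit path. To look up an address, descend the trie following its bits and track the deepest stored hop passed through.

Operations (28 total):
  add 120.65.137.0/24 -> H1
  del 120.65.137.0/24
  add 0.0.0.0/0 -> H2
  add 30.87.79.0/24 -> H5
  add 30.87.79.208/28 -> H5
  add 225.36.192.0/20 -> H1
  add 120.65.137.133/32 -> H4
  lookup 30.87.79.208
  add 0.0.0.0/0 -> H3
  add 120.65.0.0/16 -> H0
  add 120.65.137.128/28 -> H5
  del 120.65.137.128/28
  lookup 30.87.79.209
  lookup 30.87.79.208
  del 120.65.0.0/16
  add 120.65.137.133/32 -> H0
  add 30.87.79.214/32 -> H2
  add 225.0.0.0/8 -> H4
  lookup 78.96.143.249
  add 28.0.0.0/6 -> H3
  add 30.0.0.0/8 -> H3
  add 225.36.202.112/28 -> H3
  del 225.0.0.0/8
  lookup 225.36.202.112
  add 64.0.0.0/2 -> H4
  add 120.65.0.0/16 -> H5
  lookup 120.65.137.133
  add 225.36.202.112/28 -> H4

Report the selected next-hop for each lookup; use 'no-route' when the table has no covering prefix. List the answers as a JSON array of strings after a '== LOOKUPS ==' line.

Trace:
  add 120.65.137.0/24 -> H1 at depth 24
  del 120.65.137.0/24 (clear depth 24)
  add 0.0.0.0/0 -> H2 at depth 0
  add 30.87.79.0/24 -> H5 at depth 24
  add 30.87.79.208/28 -> H5 at depth 28
  add 225.36.192.0/20 -> H1 at depth 20
  add 120.65.137.133/32 -> H4 at depth 32
  Q 30.87.79.208: descend 0001111001010111010011111101 ; hops seen [H2,H5,H5] ; pick H5
  add 0.0.0.0/0 -> H3 at depth 0
  add 120.65.0.0/16 -> H0 at depth 16
  add 120.65.137.128/28 -> H5 at depth 28
  del 120.65.137.128/28 (clear depth 28)
  Q 30.87.79.209: descend 0001111001010111010011111101 ; hops seen [H3,H5,H5] ; pick H5
  Q 30.87.79.208: descend 0001111001010111010011111101 ; hops seen [H3,H5,H5] ; pick H5
  del 120.65.0.0/16 (clear depth 16)
  add 120.65.137.133/32 -> H0 at depth 32
  add 30.87.79.214/32 -> H2 at depth 32
  add 225.0.0.0/8 -> H4 at depth 8
  Q 78.96.143.249: descend 01 ; hops seen [H3] ; pick H3
  add 28.0.0.0/6 -> H3 at depth 6
  add 30.0.0.0/8 -> H3 at depth 8
  add 225.36.202.112/28 -> H3 at depth 28
  del 225.0.0.0/8 (clear depth 8)
  Q 225.36.202.112: descend 1110000100100100110010100111 ; hops seen [H3,H1,H3] ; pick H3
  add 64.0.0.0/2 -> H4 at depth 2
  add 120.65.0.0/16 -> H5 at depth 16
  Q 120.65.137.133: descend 01111000010000011000100110000101 ; hops seen [H3,H4,H5,H0] ; pick H0
  add 225.36.202.112/28 -> H4 at depth 28

== LOOKUPS ==
["H5","H5","H5","H3","H3","H0"]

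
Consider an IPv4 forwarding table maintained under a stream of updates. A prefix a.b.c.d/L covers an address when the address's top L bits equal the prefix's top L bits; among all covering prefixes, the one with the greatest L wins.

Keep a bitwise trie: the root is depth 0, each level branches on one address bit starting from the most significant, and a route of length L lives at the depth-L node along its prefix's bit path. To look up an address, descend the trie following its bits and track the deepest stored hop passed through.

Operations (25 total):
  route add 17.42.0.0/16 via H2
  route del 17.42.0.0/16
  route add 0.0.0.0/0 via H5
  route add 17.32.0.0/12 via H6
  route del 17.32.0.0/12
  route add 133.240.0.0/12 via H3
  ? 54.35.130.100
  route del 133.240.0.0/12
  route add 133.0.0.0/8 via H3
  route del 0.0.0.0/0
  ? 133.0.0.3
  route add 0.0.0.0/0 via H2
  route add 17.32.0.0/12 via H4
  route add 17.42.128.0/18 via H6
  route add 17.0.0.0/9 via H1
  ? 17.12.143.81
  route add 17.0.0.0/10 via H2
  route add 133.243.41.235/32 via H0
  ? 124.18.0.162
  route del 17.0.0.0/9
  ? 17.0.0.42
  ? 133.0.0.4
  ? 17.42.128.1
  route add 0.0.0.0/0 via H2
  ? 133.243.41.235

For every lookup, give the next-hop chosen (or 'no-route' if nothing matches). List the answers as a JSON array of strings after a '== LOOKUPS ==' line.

Trace:
  add 17.42.0.0/16 -> H2 at depth 16
  del 17.42.0.0/16 (clear depth 16)
  add 0.0.0.0/0 -> H5 at depth 0
  add 17.32.0.0/12 -> H6 at depth 12
  del 17.32.0.0/12 (clear depth 12)
  add 133.240.0.0/12 -> H3 at depth 12
  ? 54.35.130.100  path d0:H5→d1:-→d2:-  best=H5
  del 133.240.0.0/12 (clear depth 12)
  add 133.0.0.0/8 -> H3 at depth 8
  del 0.0.0.0/0 (clear depth 0)
  ? 133.0.0.3  path d0:-→d1:-→d2:-→d3:-→d4:-→d5:-→d6:-→d7:-→d8:H3  best=H3
  add 0.0.0.0/0 -> H2 at depth 0
  add 17.32.0.0/12 -> H4 at depth 12
  add 17.42.128.0/18 -> H6 at depth 18
  add 17.0.0.0/9 -> H1 at depth 9
  ? 17.12.143.81  path d0:H2→d1:-→d2:-→d3:-→d4:-→d5:-→d6:-→d7:-→d8:-→d9:H1→d10:-  best=H1
  add 17.0.0.0/10 -> H2 at depth 10
  add 133.243.41.235/32 -> H0 at depth 32
  ? 124.18.0.162  path d0:H2→d1:-  best=H2
  del 17.0.0.0/9 (clear depth 9)
  ? 17.0.0.42  path d0:H2→d1:-→d2:-→d3:-→d4:-→d5:-→d6:-→d7:-→d8:-→d9:-→d10:H2  best=H2
  ? 133.0.0.4  path d0:H2→d1:-→d2:-→d3:-→d4:-→d5:-→d6:-→d7:-→d8:H3  best=H3
  ? 17.42.128.1  path d0:H2→d1:-→d2:-→d3:-→d4:-→d5:-→d6:-→d7:-→d8:-→d9:-→d10:H2→d11:-→d12:H4→d13:-→d14:-→d15:-→d16:-→d17:-→d18:H6  best=H6
  add 0.0.0.0/0 -> H2 at depth 0
  ? 133.243.41.235  path d0:H2→d1:-→d2:-→d3:-→d4:-→d5:-→d6:-→d7:-→d8:H3→d9:-→d10:-→d11:-→d12:-→d13:-→d14:-→d15:-→d16:-→d17:-→d18:-→d19:-→d20:-→d21:-→d22:-→d23:-→d24:-→d25:-→d26:-→d27:-→d28:-→d29:-→d30:-→d31:-→d32:H0  best=H0

== LOOKUPS ==
["H5","H3","H1","H2","H2","H3","H6","H0"]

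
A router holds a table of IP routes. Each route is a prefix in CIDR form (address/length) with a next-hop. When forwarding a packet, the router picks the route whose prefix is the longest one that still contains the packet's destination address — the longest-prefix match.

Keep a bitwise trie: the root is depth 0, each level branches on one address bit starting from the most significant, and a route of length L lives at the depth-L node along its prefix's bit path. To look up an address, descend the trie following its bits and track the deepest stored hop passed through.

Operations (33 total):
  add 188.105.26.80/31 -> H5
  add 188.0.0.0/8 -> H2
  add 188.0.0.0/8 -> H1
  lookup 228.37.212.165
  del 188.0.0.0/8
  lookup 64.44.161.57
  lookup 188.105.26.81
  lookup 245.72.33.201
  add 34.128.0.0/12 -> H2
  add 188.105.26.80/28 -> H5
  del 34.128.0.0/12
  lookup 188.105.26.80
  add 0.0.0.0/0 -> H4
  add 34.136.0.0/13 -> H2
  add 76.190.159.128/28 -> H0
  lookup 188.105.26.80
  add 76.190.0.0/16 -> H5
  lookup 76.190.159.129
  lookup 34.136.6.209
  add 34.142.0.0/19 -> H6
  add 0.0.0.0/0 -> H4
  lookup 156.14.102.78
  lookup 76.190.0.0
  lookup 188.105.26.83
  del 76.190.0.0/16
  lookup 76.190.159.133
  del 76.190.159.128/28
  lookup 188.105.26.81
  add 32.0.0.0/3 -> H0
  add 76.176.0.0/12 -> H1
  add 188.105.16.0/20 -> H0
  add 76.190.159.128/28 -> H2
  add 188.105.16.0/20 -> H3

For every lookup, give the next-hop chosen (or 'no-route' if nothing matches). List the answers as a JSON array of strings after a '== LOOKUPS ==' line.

Trace:
  + 188.105.26.80/31 (H5) depth=31
  + 188.0.0.0/8 (H2) depth=8
  + 188.0.0.0/8 (H1) depth=8
  ? 228.37.212.165  path d0:-→d1:-  best=no-route
  del 188.0.0.0/8 (clear depth 8)
  ? 64.44.161.57  path d0:-  best=no-route
  ? 188.105.26.81  path d0:-→d1:-→d2:-→d3:-→d4:-→d5:-→d6:-→d7:-→d8:-→d9:-→d10:-→d11:-→d12:-→d13:-→d14:-→d15:-→d16:-→d17:-→d18:-→d19:-→d20:-→d21:-→d22:-→d23:-→d24:-→d25:-→d26:-→d27:-→d28:-→d29:-→d30:-→d31:H5  best=H5
  ? 245.72.33.201  path d0:-→d1:-  best=no-route
  + 34.128.0.0/12 (H2) depth=12
  + 188.105.26.80/28 (H5) depth=28
  del 34.128.0.0/12 (clear depth 12)
  ? 188.105.26.80  path d0:-→d1:-→d2:-→d3:-→d4:-→d5:-→d6:-→d7:-→d8:-→d9:-→d10:-→d11:-→d12:-→d13:-→d14:-→d15:-→d16:-→d17:-→d18:-→d19:-→d20:-→d21:-→d22:-→d23:-→d24:-→d25:-→d26:-→d27:-→d28:H5→d29:-→d30:-→d31:H5  best=H5
  + 0.0.0.0/0 (H4) depth=0
  + 34.136.0.0/13 (H2) depth=13
  + 76.190.159.128/28 (H0) depth=28
  ? 188.105.26.80  path d0:H4→d1:-→d2:-→d3:-→d4:-→d5:-→d6:-→d7:-→d8:-→d9:-→d10:-→d11:-→d12:-→d13:-→d14:-→d15:-→d16:-→d17:-→d18:-→d19:-→d20:-→d21:-→d22:-→d23:-→d24:-→d25:-→d26:-→d27:-→d28:H5→d29:-→d30:-→d31:H5  best=H5
  + 76.190.0.0/16 (H5) depth=16
  ? 76.190.159.129  path d0:H4→d1:-→d2:-→d3:-→d4:-→d5:-→d6:-→d7:-→d8:-→d9:-→d10:-→d11:-→d12:-→d13:-→d14:-→d15:-→d16:H5→d17:-→d18:-→d19:-→d20:-→d21:-→d22:-→d23:-→d24:-→d25:-→d26:-→d27:-→d28:H0  best=H0
  ? 34.136.6.209  path d0:H4→d1:-→d2:-→d3:-→d4:-→d5:-→d6:-→d7:-→d8:-→d9:-→d10:-→d11:-→d12:-→d13:H2  best=H2
  + 34.142.0.0/19 (H6) depth=19
  + 0.0.0.0/0 (H4) depth=0
  ? 156.14.102.78  path d0:H4→d1:-→d2:-  best=H4
  ? 76.190.0.0  path d0:H4→d1:-→d2:-→d3:-→d4:-→d5:-→d6:-→d7:-→d8:-→d9:-→d10:-→d11:-→d12:-→d13:-→d14:-→d15:-→d16:H5  best=H5
  ? 188.105.26.83  path d0:H4→d1:-→d2:-→d3:-→d4:-→d5:-→d6:-→d7:-→d8:-→d9:-→d10:-→d11:-→d12:-→d13:-→d14:-→d15:-→d16:-→d17:-→d18:-→d19:-→d20:-→d21:-→d22:-→d23:-→d24:-→d25:-→d26:-→d27:-→d28:H5→d29:-→d30:-  best=H5
  del 76.190.0.0/16 (clear depth 16)
  ? 76.190.159.133  path d0:H4→d1:-→d2:-→d3:-→d4:-→d5:-→d6:-→d7:-→d8:-→d9:-→d10:-→d11:-→d12:-→d13:-→d14:-→d15:-→d16:-→d17:-→d18:-→d19:-→d20:-→d21:-→d22:-→d23:-→d24:-→d25:-→d26:-→d27:-→d28:H0  best=H0
  del 76.190.159.128/28 (clear depth 28)
  ? 188.105.26.81  path d0:H4→d1:-→d2:-→d3:-→d4:-→d5:-→d6:-→d7:-→d8:-→d9:-→d10:-→d11:-→d12:-→d13:-→d14:-→d15:-→d16:-→d17:-→d18:-→d19:-→d20:-→d21:-→d22:-→d23:-→d24:-→d25:-→d26:-→d27:-→d28:H5→d29:-→d30:-→d31:H5  best=H5
  + 32.0.0.0/3 (H0) depth=3
  + 76.176.0.0/12 (H1) depth=12
  + 188.105.16.0/20 (H0) depth=20
  + 76.190.159.128/28 (H2) depth=28
  + 188.105.16.0/20 (H3) depth=20

== LOOKUPS ==
["no-route","no-route","H5","no-route","H5","H5","H0","H2","H4","H5","H5","H0","H5"]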